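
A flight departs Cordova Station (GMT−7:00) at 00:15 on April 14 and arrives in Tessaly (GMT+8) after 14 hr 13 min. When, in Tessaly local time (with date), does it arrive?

Tessaly is 15:00 ahead of Cordova Station.
After 14 hours and 13 minutes it is 14:28 in Cordova Station.
Shift by the zone difference: 14:28 + 15:00 = 05:28 on Apr 15 in Tessaly.

05:28 on Apr 15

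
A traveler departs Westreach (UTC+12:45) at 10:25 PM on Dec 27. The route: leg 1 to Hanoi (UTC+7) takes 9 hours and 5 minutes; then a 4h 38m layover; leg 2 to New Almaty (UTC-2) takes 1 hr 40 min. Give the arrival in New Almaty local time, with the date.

11:03 PM on December 27

Convert departure to UTC: 10:25 PM − 12:45 = 9:40 AM UTC on Dec 27.
Add 9 hours 5 minutes leg 1 → 6:45 PM UTC.
Add 4 hours 38 minutes layover in Hanoi → 11:23 PM UTC.
Add 1 hour 40 minutes leg 2 → 1:03 AM UTC (Dec 28).
New Almaty is UTC−2:00, so local arrival = 1:03 AM − 2:00 = 11:03 PM on Dec 27.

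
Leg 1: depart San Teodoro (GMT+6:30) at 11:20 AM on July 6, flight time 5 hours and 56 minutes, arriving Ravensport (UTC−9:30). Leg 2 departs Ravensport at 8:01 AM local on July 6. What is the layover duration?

Convert departure to UTC: 11:20 AM − 6:30 = 4:50 AM UTC on Jul 6.
Add 5 hours and 56 minutes flight time → 10:46 AM UTC.
Ravensport is UTC−9:30, so local arrival = 10:46 AM − 9:30 = 1:16 AM on Jul 6.
Layover = 8:01 AM − 1:16 AM = 6 hours 45 minutes.

6 hours 45 minutes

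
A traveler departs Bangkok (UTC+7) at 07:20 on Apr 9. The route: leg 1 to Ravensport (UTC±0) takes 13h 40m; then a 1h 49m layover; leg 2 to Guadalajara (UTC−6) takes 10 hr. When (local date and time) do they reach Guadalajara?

Convert departure to UTC: 07:20 − 7:00 = 00:20 UTC on Apr 9.
Add 13 hours 40 minutes leg 1 → 14:00 UTC.
Add 1 hour and 49 minutes layover in Ravensport → 15:49 UTC.
Add 10 hours leg 2 → 01:49 UTC (Apr 10).
Guadalajara is UTC−6:00, so local arrival = 01:49 − 6:00 = 19:49 on Apr 9.

19:49 on April 9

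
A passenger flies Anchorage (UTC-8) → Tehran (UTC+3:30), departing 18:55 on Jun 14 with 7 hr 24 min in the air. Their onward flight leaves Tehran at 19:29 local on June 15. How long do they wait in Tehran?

5 hours 40 minutes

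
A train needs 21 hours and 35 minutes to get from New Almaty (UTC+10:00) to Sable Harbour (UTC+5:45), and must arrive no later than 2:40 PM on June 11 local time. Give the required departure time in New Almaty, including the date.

Target arrival in UTC: 2:40 PM − 5:45 = 8:55 AM on Jun 11.
Subtract 21 hours 35 minutes → departure 11:20 AM UTC on Jun 10.
New Almaty is UTC+10:00: 11:20 AM + 10:00 = 9:20 PM on Jun 10.

9:20 PM on June 10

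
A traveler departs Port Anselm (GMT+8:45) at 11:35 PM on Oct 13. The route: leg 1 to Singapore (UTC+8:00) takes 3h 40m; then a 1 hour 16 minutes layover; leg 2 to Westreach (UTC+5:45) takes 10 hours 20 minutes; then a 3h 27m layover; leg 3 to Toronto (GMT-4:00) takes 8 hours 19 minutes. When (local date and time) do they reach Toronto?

1:52 PM on Oct 14

Convert departure to UTC: 11:35 PM − 8:45 = 2:50 PM UTC on Oct 13.
Add 3 hours and 40 minutes leg 1 → 6:30 PM UTC.
Add 1 hour and 16 minutes layover in Singapore → 7:46 PM UTC.
Add 10 hours 20 minutes leg 2 → 6:06 AM UTC (Oct 14).
Add 3 hours 27 minutes layover in Westreach → 9:33 AM UTC.
Add 8 hours 19 minutes leg 3 → 5:52 PM UTC.
Toronto is UTC−4:00, so local arrival = 5:52 PM − 4:00 = 1:52 PM on Oct 14.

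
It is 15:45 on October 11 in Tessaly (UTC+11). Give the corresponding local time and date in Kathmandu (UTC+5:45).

Kathmandu is 5:15 behind Tessaly.
Shift by the zone difference: 15:45 − 5:15 = 10:30 on Oct 11 in Kathmandu.

10:30 on October 11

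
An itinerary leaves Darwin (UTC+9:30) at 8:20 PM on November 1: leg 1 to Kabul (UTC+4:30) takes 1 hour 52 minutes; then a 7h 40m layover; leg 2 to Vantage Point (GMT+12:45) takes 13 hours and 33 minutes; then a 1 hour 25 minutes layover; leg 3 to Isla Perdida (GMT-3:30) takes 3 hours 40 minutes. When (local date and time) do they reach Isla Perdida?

11:30 AM on November 2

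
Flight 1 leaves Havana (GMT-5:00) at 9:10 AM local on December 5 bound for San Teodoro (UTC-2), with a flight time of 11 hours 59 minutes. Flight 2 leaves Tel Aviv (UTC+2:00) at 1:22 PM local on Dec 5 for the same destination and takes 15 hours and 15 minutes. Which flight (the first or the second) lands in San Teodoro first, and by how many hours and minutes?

the first, by 28 minutes

Flight 1 in UTC: 9:10 AM + 5:00 = 2:10 PM on Dec 5.
+11 hours 59 minutes → arrive 2:09 AM UTC on Dec 6.
Flight 2 in UTC: 1:22 PM − 2:00 = 11:22 AM on Dec 5.
+15 hours and 15 minutes → arrive 2:37 AM UTC on Dec 6.
Flight 1 lands earlier by 28 minutes.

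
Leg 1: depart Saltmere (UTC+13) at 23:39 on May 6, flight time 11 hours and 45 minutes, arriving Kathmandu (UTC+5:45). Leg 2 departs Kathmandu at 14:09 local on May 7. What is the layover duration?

Convert departure to UTC: 23:39 − 13:00 = 10:39 UTC on May 6.
Add 11 hours and 45 minutes flight time → 22:24 UTC.
Kathmandu is UTC+5:45, so local arrival = 22:24 + 5:45 = 04:09 on May 7.
Layover = 14:09 − 04:09 = 10 hours.

10 hours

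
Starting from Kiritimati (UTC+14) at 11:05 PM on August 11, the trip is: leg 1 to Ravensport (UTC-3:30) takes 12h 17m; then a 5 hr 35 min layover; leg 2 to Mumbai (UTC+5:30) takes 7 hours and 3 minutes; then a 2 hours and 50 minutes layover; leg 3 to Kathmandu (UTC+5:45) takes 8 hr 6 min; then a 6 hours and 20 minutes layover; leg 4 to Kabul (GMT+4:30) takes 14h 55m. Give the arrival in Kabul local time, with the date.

Convert departure to UTC: 11:05 PM − 14:00 = 9:05 AM UTC on Aug 11.
Add 12 hours 17 minutes leg 1 → 9:22 PM UTC.
Add 5 hours and 35 minutes layover in Ravensport → 2:57 AM UTC (Aug 12).
Add 7 hours 3 minutes leg 2 → 10:00 AM UTC.
Add 2 hours 50 minutes layover in Mumbai → 12:50 PM UTC.
Add 8 hours 6 minutes leg 3 → 8:56 PM UTC.
Add 6 hours 20 minutes layover in Kathmandu → 3:16 AM UTC (Aug 13).
Add 14 hours 55 minutes leg 4 → 6:11 PM UTC.
Kabul is UTC+4:30, so local arrival = 6:11 PM + 4:30 = 10:41 PM on Aug 13.

10:41 PM on August 13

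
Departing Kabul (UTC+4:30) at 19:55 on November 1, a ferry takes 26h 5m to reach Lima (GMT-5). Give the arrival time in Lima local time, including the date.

12:30 on November 2

Convert departure to UTC: 19:55 − 4:30 = 15:25 UTC on Nov 1.
Add 26 hours 5 minutes travel time → 17:30 UTC (Nov 2).
Lima is UTC−5:00, so local arrival = 17:30 − 5:00 = 12:30 on Nov 2.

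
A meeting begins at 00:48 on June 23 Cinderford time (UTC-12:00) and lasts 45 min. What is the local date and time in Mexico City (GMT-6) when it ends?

07:33 on June 23

Convert start to UTC: 00:48 + 12:00 = 12:48 UTC on Jun 23.
Add 45 minutes duration → 13:33 UTC.
Mexico City is UTC−6:00, so local end time = 13:33 − 6:00 = 07:33 on Jun 23.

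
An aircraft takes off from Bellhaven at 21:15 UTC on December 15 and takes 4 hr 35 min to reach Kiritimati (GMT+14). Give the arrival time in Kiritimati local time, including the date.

Departure is given in UTC: 21:15 on Dec 15.
Add 4 hours 35 minutes → 01:50 UTC (Dec 16).
Kiritimati is UTC+14:00: 01:50 + 14:00 = 15:50 on Dec 16.

15:50 on December 16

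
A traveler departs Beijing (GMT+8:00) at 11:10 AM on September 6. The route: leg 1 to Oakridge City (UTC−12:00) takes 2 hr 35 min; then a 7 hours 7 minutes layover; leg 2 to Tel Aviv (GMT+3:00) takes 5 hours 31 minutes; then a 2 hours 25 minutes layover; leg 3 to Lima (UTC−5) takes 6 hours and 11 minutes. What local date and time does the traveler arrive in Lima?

9:59 PM on September 6

Convert departure to UTC: 11:10 AM − 8:00 = 3:10 AM UTC on Sep 6.
Add 2 hours 35 minutes leg 1 → 5:45 AM UTC.
Add 7 hours 7 minutes layover in Oakridge City → 12:52 PM UTC.
Add 5 hours and 31 minutes leg 2 → 6:23 PM UTC.
Add 2 hours 25 minutes layover in Tel Aviv → 8:48 PM UTC.
Add 6 hours 11 minutes leg 3 → 2:59 AM UTC (Sep 7).
Lima is UTC−5:00, so local arrival = 2:59 AM − 5:00 = 9:59 PM on Sep 6.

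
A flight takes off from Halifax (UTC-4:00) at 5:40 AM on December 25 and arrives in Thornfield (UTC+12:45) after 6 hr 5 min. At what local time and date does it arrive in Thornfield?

Convert departure to UTC: 5:40 AM + 4:00 = 9:40 AM UTC on Dec 25.
Add 6 hours 5 minutes travel time → 3:45 PM UTC.
Thornfield is UTC+12:45, so local arrival = 3:45 PM + 12:45 = 4:30 AM on Dec 26.

4:30 AM on December 26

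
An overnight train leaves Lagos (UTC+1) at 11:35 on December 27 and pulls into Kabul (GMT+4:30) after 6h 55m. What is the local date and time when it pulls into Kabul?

22:00 on December 27

Convert departure to UTC: 11:35 − 1:00 = 10:35 UTC on Dec 27.
Add 6 hours and 55 minutes travel time → 17:30 UTC.
Kabul is UTC+4:30, so local arrival = 17:30 + 4:30 = 22:00 on Dec 27.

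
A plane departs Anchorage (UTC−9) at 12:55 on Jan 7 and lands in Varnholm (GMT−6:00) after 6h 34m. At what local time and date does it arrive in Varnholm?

Convert departure to UTC: 12:55 + 9:00 = 21:55 UTC on Jan 7.
Add 6 hours and 34 minutes travel time → 04:29 UTC (Jan 8).
Varnholm is UTC−6:00, so local arrival = 04:29 − 6:00 = 22:29 on Jan 7.

22:29 on January 7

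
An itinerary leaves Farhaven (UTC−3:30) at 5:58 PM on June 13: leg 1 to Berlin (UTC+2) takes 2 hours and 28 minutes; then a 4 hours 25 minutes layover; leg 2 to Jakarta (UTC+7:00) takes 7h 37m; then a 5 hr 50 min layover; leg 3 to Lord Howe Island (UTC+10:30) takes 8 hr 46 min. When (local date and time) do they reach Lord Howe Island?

1:04 PM on June 15

Convert departure to UTC: 5:58 PM + 3:30 = 9:28 PM UTC on Jun 13.
Add 2 hours 28 minutes leg 1 → 11:56 PM UTC.
Add 4 hours 25 minutes layover in Berlin → 4:21 AM UTC (Jun 14).
Add 7 hours 37 minutes leg 2 → 11:58 AM UTC.
Add 5 hours 50 minutes layover in Jakarta → 5:48 PM UTC.
Add 8 hours 46 minutes leg 3 → 2:34 AM UTC (Jun 15).
Lord Howe Island is UTC+10:30, so local arrival = 2:34 AM + 10:30 = 1:04 PM on Jun 15.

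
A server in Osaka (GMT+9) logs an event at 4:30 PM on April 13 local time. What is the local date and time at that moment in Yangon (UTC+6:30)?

2:00 PM on Apr 13

Yangon is 2:30 behind Osaka.
Shift by the zone difference: 4:30 PM − 2:30 = 2:00 PM on Apr 13 in Yangon.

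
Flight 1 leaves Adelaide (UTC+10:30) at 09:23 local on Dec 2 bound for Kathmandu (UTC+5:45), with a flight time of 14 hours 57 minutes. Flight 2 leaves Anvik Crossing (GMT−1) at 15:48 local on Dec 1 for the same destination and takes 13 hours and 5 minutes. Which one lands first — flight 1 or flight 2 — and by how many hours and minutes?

the second, by 7 hours 57 minutes

Flight 1 in UTC: 09:23 − 10:30 = 22:53 on Dec 1.
+14 hours and 57 minutes → arrive 13:50 UTC on Dec 2.
Flight 2 in UTC: 15:48 + 1:00 = 16:48 on Dec 1.
+13 hours and 5 minutes → arrive 05:53 UTC on Dec 2.
Flight 2 lands earlier by 7 hours 57 minutes.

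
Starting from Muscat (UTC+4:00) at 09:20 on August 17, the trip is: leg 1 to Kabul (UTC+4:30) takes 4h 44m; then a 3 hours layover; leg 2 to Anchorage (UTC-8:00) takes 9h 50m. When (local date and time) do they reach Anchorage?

14:54 on August 17

Convert departure to UTC: 09:20 − 4:00 = 05:20 UTC on Aug 17.
Add 4 hours and 44 minutes leg 1 → 10:04 UTC.
Add 3 hours layover in Kabul → 13:04 UTC.
Add 9 hours 50 minutes leg 2 → 22:54 UTC.
Anchorage is UTC−8:00, so local arrival = 22:54 − 8:00 = 14:54 on Aug 17.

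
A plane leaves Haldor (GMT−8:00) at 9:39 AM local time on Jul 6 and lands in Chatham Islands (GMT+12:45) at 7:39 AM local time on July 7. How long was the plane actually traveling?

Chatham Islands is 20:45 ahead of Haldor.
Clock-face elapsed time (ignoring zones) is 22 hours.
Actual elapsed = 22 hours − 20:45 = 1 hour 15 minutes.

1 hour 15 minutes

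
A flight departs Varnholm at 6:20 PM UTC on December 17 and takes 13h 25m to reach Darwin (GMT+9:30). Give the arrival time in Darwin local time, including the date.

Departure is given in UTC: 6:20 PM on Dec 17.
Add 13 hours 25 minutes → 7:45 AM UTC (Dec 18).
Darwin is UTC+9:30: 7:45 AM + 9:30 = 5:15 PM on Dec 18.

5:15 PM on Dec 18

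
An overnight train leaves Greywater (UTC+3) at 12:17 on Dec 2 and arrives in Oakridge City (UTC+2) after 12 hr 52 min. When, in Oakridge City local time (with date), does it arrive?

00:09 on December 3

Convert departure to UTC: 12:17 − 3:00 = 09:17 UTC on Dec 2.
Add 12 hours and 52 minutes travel time → 22:09 UTC.
Oakridge City is UTC+2:00, so local arrival = 22:09 + 2:00 = 00:09 on Dec 3.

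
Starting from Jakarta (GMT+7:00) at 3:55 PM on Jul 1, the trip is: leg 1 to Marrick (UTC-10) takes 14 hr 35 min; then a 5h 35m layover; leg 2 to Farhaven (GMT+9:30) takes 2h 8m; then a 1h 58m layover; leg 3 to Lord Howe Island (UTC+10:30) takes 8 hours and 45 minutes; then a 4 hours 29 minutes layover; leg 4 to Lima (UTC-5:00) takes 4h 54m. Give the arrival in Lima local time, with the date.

Convert departure to UTC: 3:55 PM − 7:00 = 8:55 AM UTC on Jul 1.
Add 14 hours 35 minutes leg 1 → 11:30 PM UTC.
Add 5 hours and 35 minutes layover in Marrick → 5:05 AM UTC (Jul 2).
Add 2 hours 8 minutes leg 2 → 7:13 AM UTC.
Add 1 hour and 58 minutes layover in Farhaven → 9:11 AM UTC.
Add 8 hours and 45 minutes leg 3 → 5:56 PM UTC.
Add 4 hours 29 minutes layover in Lord Howe Island → 10:25 PM UTC.
Add 4 hours 54 minutes leg 4 → 3:19 AM UTC (Jul 3).
Lima is UTC−5:00, so local arrival = 3:19 AM − 5:00 = 10:19 PM on Jul 2.

10:19 PM on Jul 2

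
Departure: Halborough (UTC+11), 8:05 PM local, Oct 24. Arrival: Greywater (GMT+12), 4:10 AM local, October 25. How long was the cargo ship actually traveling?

7 hours 5 minutes

Departure in UTC: 8:05 PM − 11:00 = 9:05 AM on Oct 24.
Arrival in UTC: 4:10 AM − 12:00 = 4:10 PM on Oct 24.
Elapsed = 4:10 PM − 9:05 AM = 7 hours 5 minutes.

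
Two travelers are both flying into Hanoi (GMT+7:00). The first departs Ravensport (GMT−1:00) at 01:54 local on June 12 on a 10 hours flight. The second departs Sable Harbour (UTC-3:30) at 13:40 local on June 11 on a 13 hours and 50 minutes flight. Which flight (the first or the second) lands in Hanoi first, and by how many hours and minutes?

Flight 1 in UTC: 01:54 + 1:00 = 02:54 on Jun 12.
+10 hours → arrive 12:54 UTC on Jun 12.
Flight 2 in UTC: 13:40 + 3:30 = 17:10 on Jun 11.
+13 hours and 50 minutes → arrive 07:00 UTC on Jun 12.
Flight 2 lands earlier by 5 hours 54 minutes.

the second, by 5 hours 54 minutes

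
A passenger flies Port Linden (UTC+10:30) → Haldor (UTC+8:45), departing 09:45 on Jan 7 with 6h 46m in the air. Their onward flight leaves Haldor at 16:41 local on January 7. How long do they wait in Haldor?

Convert departure to UTC: 09:45 − 10:30 = 23:15 UTC on Jan 6.
Add 6 hours 46 minutes flight time → 06:01 UTC (Jan 7).
Haldor is UTC+8:45, so local arrival = 06:01 + 8:45 = 14:46 on Jan 7.
Layover = 16:41 − 14:46 = 1 hour 55 minutes.

1 hour 55 minutes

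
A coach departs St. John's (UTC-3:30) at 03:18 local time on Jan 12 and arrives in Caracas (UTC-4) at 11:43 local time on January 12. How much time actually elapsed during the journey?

8 hours 55 minutes

Departure in UTC: 03:18 + 3:30 = 06:48 on Jan 12.
Arrival in UTC: 11:43 + 4:00 = 15:43 on Jan 12.
Elapsed = 15:43 − 06:48 = 8 hours 55 minutes.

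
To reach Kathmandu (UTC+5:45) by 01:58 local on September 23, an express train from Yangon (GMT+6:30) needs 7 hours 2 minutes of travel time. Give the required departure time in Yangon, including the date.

Target arrival in UTC: 01:58 − 5:45 = 20:13 on Sep 22.
Subtract 7 hours 2 minutes → departure 13:11 UTC on Sep 22.
Yangon is UTC+6:30: 13:11 + 6:30 = 19:41 on Sep 22.

19:41 on September 22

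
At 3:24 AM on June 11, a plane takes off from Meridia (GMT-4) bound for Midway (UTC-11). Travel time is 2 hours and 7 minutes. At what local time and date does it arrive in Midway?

10:31 PM on Jun 10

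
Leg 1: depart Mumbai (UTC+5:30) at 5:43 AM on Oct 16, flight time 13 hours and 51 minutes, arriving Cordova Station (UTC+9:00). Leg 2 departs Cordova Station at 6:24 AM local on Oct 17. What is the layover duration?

7 hours 20 minutes

Convert departure to UTC: 5:43 AM − 5:30 = 12:13 AM UTC on Oct 16.
Add 13 hours and 51 minutes flight time → 2:04 PM UTC.
Cordova Station is UTC+9:00, so local arrival = 2:04 PM + 9:00 = 11:04 PM on Oct 16.
Layover = 6:24 AM − 11:04 PM (+1 day) = 7 hours 20 minutes.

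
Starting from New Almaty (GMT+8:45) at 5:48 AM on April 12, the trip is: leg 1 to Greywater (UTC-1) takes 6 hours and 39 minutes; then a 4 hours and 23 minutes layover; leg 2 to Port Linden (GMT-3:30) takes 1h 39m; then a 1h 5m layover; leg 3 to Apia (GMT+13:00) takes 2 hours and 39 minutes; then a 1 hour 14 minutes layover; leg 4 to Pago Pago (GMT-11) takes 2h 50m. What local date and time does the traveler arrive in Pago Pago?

Convert departure to UTC: 5:48 AM − 8:45 = 9:03 PM UTC on Apr 11.
Add 6 hours 39 minutes leg 1 → 3:42 AM UTC (Apr 12).
Add 4 hours and 23 minutes layover in Greywater → 8:05 AM UTC.
Add 1 hour 39 minutes leg 2 → 9:44 AM UTC.
Add 1 hour and 5 minutes layover in Port Linden → 10:49 AM UTC.
Add 2 hours 39 minutes leg 3 → 1:28 PM UTC.
Add 1 hour 14 minutes layover in Apia → 2:42 PM UTC.
Add 2 hours and 50 minutes leg 4 → 5:32 PM UTC.
Pago Pago is UTC−11:00, so local arrival = 5:32 PM − 11:00 = 6:32 AM on Apr 12.

6:32 AM on April 12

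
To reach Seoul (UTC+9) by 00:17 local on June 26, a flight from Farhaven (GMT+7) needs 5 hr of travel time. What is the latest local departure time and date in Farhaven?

17:17 on Jun 25

Target arrival in UTC: 00:17 − 9:00 = 15:17 on Jun 25.
Subtract 5 hours → departure 10:17 UTC on Jun 25.
Farhaven is UTC+7:00: 10:17 + 7:00 = 17:17 on Jun 25.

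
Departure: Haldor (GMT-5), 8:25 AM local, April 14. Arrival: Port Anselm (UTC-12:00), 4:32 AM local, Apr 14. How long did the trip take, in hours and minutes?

3 hours 7 minutes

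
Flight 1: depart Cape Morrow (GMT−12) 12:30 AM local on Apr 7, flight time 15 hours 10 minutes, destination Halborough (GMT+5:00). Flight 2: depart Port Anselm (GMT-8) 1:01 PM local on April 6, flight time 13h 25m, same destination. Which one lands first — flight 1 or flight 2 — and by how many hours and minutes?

the second, by 17 hours 14 minutes

Flight 1 in UTC: 12:30 AM + 12:00 = 12:30 PM on Apr 7.
+15 hours 10 minutes → arrive 3:40 AM UTC on Apr 8.
Flight 2 in UTC: 1:01 PM + 8:00 = 9:01 PM on Apr 6.
+13 hours and 25 minutes → arrive 10:26 AM UTC on Apr 7.
Flight 2 lands earlier by 17 hours 14 minutes.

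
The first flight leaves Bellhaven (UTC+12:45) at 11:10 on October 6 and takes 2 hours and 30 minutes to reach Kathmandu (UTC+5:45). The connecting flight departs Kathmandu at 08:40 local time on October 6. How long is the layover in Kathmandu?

2 hours

Convert departure to UTC: 11:10 − 12:45 = 22:25 UTC on Oct 5.
Add 2 hours and 30 minutes flight time → 00:55 UTC (Oct 6).
Kathmandu is UTC+5:45, so local arrival = 00:55 + 5:45 = 06:40 on Oct 6.
Layover = 08:40 − 06:40 = 2 hours.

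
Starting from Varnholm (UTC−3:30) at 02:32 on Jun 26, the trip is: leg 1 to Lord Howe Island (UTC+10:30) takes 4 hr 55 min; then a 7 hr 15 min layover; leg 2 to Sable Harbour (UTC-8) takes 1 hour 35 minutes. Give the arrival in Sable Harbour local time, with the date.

Convert departure to UTC: 02:32 + 3:30 = 06:02 UTC on Jun 26.
Add 4 hours and 55 minutes leg 1 → 10:57 UTC.
Add 7 hours and 15 minutes layover in Lord Howe Island → 18:12 UTC.
Add 1 hour 35 minutes leg 2 → 19:47 UTC.
Sable Harbour is UTC−8:00, so local arrival = 19:47 − 8:00 = 11:47 on Jun 26.

11:47 on Jun 26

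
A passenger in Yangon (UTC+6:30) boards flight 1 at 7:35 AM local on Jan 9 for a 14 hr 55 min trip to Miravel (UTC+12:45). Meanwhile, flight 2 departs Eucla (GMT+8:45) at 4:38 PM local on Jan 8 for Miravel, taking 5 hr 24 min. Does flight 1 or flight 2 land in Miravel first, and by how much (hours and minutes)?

Flight 1 in UTC: 7:35 AM − 6:30 = 1:05 AM on Jan 9.
+14 hours 55 minutes → arrive 4:00 PM UTC on Jan 9.
Flight 2 in UTC: 4:38 PM − 8:45 = 7:53 AM on Jan 8.
+5 hours 24 minutes → arrive 1:17 PM UTC on Jan 8.
Flight 2 lands earlier by 26 hours 43 minutes.

the second, by 26 hours 43 minutes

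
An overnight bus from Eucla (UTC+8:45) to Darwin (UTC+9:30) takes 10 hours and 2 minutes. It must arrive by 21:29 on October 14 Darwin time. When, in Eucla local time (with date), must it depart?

10:42 on Oct 14

Target arrival in UTC: 21:29 − 9:30 = 11:59 on Oct 14.
Subtract 10 hours 2 minutes → departure 01:57 UTC on Oct 14.
Eucla is UTC+8:45: 01:57 + 8:45 = 10:42 on Oct 14.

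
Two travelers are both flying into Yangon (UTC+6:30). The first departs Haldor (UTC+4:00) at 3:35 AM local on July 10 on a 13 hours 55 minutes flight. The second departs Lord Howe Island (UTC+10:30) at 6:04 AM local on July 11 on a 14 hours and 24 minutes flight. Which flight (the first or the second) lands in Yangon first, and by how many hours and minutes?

the first, by 20 hours 28 minutes

Flight 1 in UTC: 3:35 AM − 4:00 = 11:35 PM on Jul 9.
+13 hours and 55 minutes → arrive 1:30 PM UTC on Jul 10.
Flight 2 in UTC: 6:04 AM − 10:30 = 7:34 PM on Jul 10.
+14 hours and 24 minutes → arrive 9:58 AM UTC on Jul 11.
Flight 1 lands earlier by 20 hours 28 minutes.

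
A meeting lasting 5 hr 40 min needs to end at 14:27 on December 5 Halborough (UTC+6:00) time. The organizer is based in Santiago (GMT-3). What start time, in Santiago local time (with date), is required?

23:47 on December 4

Target end time in UTC: 14:27 − 6:00 = 08:27 on Dec 5.
Subtract 5 hours and 40 minutes → start 02:47 UTC on Dec 5.
Santiago is UTC−3:00: 02:47 − 3:00 = 23:47 on Dec 4.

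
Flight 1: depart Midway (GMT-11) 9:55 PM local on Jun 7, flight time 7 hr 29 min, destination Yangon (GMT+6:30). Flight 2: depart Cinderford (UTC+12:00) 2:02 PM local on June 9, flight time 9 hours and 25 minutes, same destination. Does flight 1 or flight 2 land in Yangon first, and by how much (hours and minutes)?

the first, by 19 hours 3 minutes

Flight 1 in UTC: 9:55 PM + 11:00 = 8:55 AM on Jun 8.
+7 hours 29 minutes → arrive 4:24 PM UTC on Jun 8.
Flight 2 in UTC: 2:02 PM − 12:00 = 2:02 AM on Jun 9.
+9 hours 25 minutes → arrive 11:27 AM UTC on Jun 9.
Flight 1 lands earlier by 19 hours 3 minutes.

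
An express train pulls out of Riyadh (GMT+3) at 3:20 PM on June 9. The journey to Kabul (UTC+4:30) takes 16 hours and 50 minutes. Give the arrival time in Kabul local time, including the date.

9:40 AM on June 10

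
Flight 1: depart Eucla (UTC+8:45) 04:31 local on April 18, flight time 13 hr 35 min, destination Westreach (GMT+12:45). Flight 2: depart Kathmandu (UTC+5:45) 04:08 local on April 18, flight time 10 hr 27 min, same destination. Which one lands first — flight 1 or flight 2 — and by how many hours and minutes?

Flight 1 in UTC: 04:31 − 8:45 = 19:46 on Apr 17.
+13 hours and 35 minutes → arrive 09:21 UTC on Apr 18.
Flight 2 in UTC: 04:08 − 5:45 = 22:23 on Apr 17.
+10 hours and 27 minutes → arrive 08:50 UTC on Apr 18.
Flight 2 lands earlier by 31 minutes.

the second, by 31 minutes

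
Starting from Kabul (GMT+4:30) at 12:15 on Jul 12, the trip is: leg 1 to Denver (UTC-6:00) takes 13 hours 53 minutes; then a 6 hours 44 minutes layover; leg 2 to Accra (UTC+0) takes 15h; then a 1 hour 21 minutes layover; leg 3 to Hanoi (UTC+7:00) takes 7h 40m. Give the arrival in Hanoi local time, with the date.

11:23 on July 14

Convert departure to UTC: 12:15 − 4:30 = 07:45 UTC on Jul 12.
Add 13 hours 53 minutes leg 1 → 21:38 UTC.
Add 6 hours and 44 minutes layover in Denver → 04:22 UTC (Jul 13).
Add 15 hours leg 2 → 19:22 UTC.
Add 1 hour 21 minutes layover in Accra → 20:43 UTC.
Add 7 hours and 40 minutes leg 3 → 04:23 UTC (Jul 14).
Hanoi is UTC+7:00, so local arrival = 04:23 + 7:00 = 11:23 on Jul 14.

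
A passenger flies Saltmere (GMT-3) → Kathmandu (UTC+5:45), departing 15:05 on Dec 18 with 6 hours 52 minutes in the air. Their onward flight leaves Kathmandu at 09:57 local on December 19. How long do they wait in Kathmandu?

Convert departure to UTC: 15:05 + 3:00 = 18:05 UTC on Dec 18.
Add 6 hours and 52 minutes flight time → 00:57 UTC (Dec 19).
Kathmandu is UTC+5:45, so local arrival = 00:57 + 5:45 = 06:42 on Dec 19.
Layover = 09:57 − 06:42 = 3 hours 15 minutes.

3 hours 15 minutes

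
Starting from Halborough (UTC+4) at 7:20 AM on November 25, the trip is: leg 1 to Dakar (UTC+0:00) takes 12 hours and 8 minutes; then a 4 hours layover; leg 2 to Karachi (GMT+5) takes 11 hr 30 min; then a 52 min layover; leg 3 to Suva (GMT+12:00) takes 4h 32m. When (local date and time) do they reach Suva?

12:22 AM on November 27

Convert departure to UTC: 7:20 AM − 4:00 = 3:20 AM UTC on Nov 25.
Add 12 hours and 8 minutes leg 1 → 3:28 PM UTC.
Add 4 hours layover in Dakar → 7:28 PM UTC.
Add 11 hours 30 minutes leg 2 → 6:58 AM UTC (Nov 26).
Add 52 minutes layover in Karachi → 7:50 AM UTC.
Add 4 hours and 32 minutes leg 3 → 12:22 PM UTC.
Suva is UTC+12:00, so local arrival = 12:22 PM + 12:00 = 12:22 AM on Nov 27.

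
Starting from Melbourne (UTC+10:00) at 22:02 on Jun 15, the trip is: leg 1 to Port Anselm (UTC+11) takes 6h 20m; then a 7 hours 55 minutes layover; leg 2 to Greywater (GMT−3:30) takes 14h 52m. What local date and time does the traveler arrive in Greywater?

13:39 on June 16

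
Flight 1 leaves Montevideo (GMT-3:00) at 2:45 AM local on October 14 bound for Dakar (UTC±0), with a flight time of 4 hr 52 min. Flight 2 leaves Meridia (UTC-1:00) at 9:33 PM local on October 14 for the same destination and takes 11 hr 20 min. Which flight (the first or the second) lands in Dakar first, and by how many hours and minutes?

the first, by 23 hours 16 minutes

Flight 1 in UTC: 2:45 AM + 3:00 = 5:45 AM on Oct 14.
+4 hours and 52 minutes → arrive 10:37 AM UTC on Oct 14.
Flight 2 in UTC: 9:33 PM + 1:00 = 10:33 PM on Oct 14.
+11 hours and 20 minutes → arrive 9:53 AM UTC on Oct 15.
Flight 1 lands earlier by 23 hours 16 minutes.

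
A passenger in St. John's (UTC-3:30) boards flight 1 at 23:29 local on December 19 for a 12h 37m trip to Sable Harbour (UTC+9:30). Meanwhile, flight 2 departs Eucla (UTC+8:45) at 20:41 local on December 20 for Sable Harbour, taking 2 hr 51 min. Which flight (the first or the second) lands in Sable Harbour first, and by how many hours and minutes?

Flight 1 in UTC: 23:29 + 3:30 = 02:59 on Dec 20.
+12 hours 37 minutes → arrive 15:36 UTC on Dec 20.
Flight 2 in UTC: 20:41 − 8:45 = 11:56 on Dec 20.
+2 hours and 51 minutes → arrive 14:47 UTC on Dec 20.
Flight 2 lands earlier by 49 minutes.

the second, by 49 minutes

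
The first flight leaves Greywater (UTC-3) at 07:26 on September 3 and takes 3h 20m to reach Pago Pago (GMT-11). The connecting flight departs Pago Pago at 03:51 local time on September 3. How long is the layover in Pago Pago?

1 hour 5 minutes

Convert departure to UTC: 07:26 + 3:00 = 10:26 UTC on Sep 3.
Add 3 hours 20 minutes flight time → 13:46 UTC.
Pago Pago is UTC−11:00, so local arrival = 13:46 − 11:00 = 02:46 on Sep 3.
Layover = 03:51 − 02:46 = 1 hour 5 minutes.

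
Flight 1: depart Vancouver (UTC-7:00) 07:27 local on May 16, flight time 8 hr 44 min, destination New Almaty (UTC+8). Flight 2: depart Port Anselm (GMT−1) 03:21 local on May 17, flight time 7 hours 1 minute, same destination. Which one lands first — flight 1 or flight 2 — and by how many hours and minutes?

the first, by 12 hours 11 minutes

Flight 1 in UTC: 07:27 + 7:00 = 14:27 on May 16.
+8 hours 44 minutes → arrive 23:11 UTC on May 16.
Flight 2 in UTC: 03:21 + 1:00 = 04:21 on May 17.
+7 hours 1 minute → arrive 11:22 UTC on May 17.
Flight 1 lands earlier by 12 hours 11 minutes.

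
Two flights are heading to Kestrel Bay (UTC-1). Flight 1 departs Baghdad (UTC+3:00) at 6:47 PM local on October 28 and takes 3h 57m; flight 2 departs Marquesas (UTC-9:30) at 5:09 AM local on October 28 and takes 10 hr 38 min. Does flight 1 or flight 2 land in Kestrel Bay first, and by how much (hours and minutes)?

the first, by 5 hours 33 minutes

Flight 1 in UTC: 6:47 PM − 3:00 = 3:47 PM on Oct 28.
+3 hours and 57 minutes → arrive 7:44 PM UTC on Oct 28.
Flight 2 in UTC: 5:09 AM + 9:30 = 2:39 PM on Oct 28.
+10 hours 38 minutes → arrive 1:17 AM UTC on Oct 29.
Flight 1 lands earlier by 5 hours 33 minutes.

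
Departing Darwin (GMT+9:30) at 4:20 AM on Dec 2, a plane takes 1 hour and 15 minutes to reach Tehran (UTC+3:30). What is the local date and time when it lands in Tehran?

11:35 PM on December 1

Convert departure to UTC: 4:20 AM − 9:30 = 6:50 PM UTC on Dec 1.
Add 1 hour and 15 minutes travel time → 8:05 PM UTC.
Tehran is UTC+3:30, so local arrival = 8:05 PM + 3:30 = 11:35 PM on Dec 1.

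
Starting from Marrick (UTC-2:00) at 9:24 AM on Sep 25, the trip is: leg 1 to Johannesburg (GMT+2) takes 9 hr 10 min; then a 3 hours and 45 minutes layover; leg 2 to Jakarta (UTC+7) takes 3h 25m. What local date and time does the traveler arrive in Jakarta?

10:44 AM on September 26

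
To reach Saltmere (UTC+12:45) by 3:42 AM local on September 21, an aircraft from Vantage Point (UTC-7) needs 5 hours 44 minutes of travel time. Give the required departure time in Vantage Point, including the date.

2:13 AM on Sep 20

Target arrival in UTC: 3:42 AM − 12:45 = 2:57 PM on Sep 20.
Subtract 5 hours and 44 minutes → departure 9:13 AM UTC on Sep 20.
Vantage Point is UTC−7:00: 9:13 AM − 7:00 = 2:13 AM on Sep 20.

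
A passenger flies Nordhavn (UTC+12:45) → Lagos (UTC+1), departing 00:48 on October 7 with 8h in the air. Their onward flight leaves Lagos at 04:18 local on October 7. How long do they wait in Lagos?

Convert departure to UTC: 00:48 − 12:45 = 12:03 UTC on Oct 6.
Add 8 hours flight time → 20:03 UTC.
Lagos is UTC+1:00, so local arrival = 20:03 + 1:00 = 21:03 on Oct 6.
Layover = 04:18 − 21:03 (+1 day) = 7 hours 15 minutes.

7 hours 15 minutes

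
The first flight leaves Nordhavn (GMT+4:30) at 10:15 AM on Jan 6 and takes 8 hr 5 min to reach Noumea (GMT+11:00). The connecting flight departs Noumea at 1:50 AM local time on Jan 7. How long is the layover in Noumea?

1 hour

Convert departure to UTC: 10:15 AM − 4:30 = 5:45 AM UTC on Jan 6.
Add 8 hours and 5 minutes flight time → 1:50 PM UTC.
Noumea is UTC+11:00, so local arrival = 1:50 PM + 11:00 = 12:50 AM on Jan 7.
Layover = 1:50 AM − 12:50 AM = 1 hour.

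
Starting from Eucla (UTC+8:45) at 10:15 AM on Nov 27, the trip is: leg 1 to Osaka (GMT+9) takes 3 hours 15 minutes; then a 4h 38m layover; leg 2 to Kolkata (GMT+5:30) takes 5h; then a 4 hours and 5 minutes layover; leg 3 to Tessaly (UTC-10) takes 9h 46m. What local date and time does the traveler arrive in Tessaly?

6:14 PM on November 27

Convert departure to UTC: 10:15 AM − 8:45 = 1:30 AM UTC on Nov 27.
Add 3 hours and 15 minutes leg 1 → 4:45 AM UTC.
Add 4 hours and 38 minutes layover in Osaka → 9:23 AM UTC.
Add 5 hours leg 2 → 2:23 PM UTC.
Add 4 hours and 5 minutes layover in Kolkata → 6:28 PM UTC.
Add 9 hours and 46 minutes leg 3 → 4:14 AM UTC (Nov 28).
Tessaly is UTC−10:00, so local arrival = 4:14 AM − 10:00 = 6:14 PM on Nov 27.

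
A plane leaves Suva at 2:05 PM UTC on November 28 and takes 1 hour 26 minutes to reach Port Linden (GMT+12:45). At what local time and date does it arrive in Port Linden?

4:16 AM on November 29

Departure is given in UTC: 2:05 PM on Nov 28.
Add 1 hour and 26 minutes → 3:31 PM UTC.
Port Linden is UTC+12:45: 3:31 PM + 12:45 = 4:16 AM on Nov 29.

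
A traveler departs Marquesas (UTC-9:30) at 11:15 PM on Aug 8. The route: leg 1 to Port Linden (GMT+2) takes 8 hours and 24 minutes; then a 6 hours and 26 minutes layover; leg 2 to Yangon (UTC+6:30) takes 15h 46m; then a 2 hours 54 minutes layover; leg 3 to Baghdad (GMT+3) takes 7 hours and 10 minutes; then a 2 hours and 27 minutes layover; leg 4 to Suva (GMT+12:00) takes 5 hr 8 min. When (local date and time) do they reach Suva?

Convert departure to UTC: 11:15 PM + 9:30 = 8:45 AM UTC on Aug 9.
Add 8 hours and 24 minutes leg 1 → 5:09 PM UTC.
Add 6 hours and 26 minutes layover in Port Linden → 11:35 PM UTC.
Add 15 hours 46 minutes leg 2 → 3:21 PM UTC (Aug 10).
Add 2 hours and 54 minutes layover in Yangon → 6:15 PM UTC.
Add 7 hours 10 minutes leg 3 → 1:25 AM UTC (Aug 11).
Add 2 hours and 27 minutes layover in Baghdad → 3:52 AM UTC.
Add 5 hours and 8 minutes leg 4 → 9:00 AM UTC.
Suva is UTC+12:00, so local arrival = 9:00 AM + 12:00 = 9:00 PM on Aug 11.

9:00 PM on August 11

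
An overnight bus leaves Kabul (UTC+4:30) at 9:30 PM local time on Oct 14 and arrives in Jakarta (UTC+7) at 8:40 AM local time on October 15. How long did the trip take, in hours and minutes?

Departure in UTC: 9:30 PM − 4:30 = 5:00 PM on Oct 14.
Arrival in UTC: 8:40 AM − 7:00 = 1:40 AM on Oct 15.
Elapsed = 1:40 AM − 5:00 PM (+1 day) = 8 hours 40 minutes.

8 hours 40 minutes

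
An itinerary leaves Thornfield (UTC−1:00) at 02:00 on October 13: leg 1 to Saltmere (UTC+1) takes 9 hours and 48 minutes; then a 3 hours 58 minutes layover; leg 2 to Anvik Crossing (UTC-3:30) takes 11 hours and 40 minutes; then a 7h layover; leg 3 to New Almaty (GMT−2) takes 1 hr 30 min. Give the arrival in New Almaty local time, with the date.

10:56 on October 14

Convert departure to UTC: 02:00 + 1:00 = 03:00 UTC on Oct 13.
Add 9 hours and 48 minutes leg 1 → 12:48 UTC.
Add 3 hours 58 minutes layover in Saltmere → 16:46 UTC.
Add 11 hours and 40 minutes leg 2 → 04:26 UTC (Oct 14).
Add 7 hours layover in Anvik Crossing → 11:26 UTC.
Add 1 hour and 30 minutes leg 3 → 12:56 UTC.
New Almaty is UTC−2:00, so local arrival = 12:56 − 2:00 = 10:56 on Oct 14.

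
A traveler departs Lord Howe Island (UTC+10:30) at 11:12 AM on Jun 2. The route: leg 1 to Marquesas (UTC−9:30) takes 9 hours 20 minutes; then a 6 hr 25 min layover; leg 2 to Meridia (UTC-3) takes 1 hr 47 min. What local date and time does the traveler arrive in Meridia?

3:14 PM on June 2

Convert departure to UTC: 11:12 AM − 10:30 = 12:42 AM UTC on Jun 2.
Add 9 hours 20 minutes leg 1 → 10:02 AM UTC.
Add 6 hours 25 minutes layover in Marquesas → 4:27 PM UTC.
Add 1 hour 47 minutes leg 2 → 6:14 PM UTC.
Meridia is UTC−3:00, so local arrival = 6:14 PM − 3:00 = 3:14 PM on Jun 2.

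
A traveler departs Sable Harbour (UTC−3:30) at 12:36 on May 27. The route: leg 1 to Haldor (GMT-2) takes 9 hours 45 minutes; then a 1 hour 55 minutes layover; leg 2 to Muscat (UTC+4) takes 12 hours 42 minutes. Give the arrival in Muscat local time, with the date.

20:28 on May 28

Convert departure to UTC: 12:36 + 3:30 = 16:06 UTC on May 27.
Add 9 hours and 45 minutes leg 1 → 01:51 UTC (May 28).
Add 1 hour 55 minutes layover in Haldor → 03:46 UTC.
Add 12 hours 42 minutes leg 2 → 16:28 UTC.
Muscat is UTC+4:00, so local arrival = 16:28 + 4:00 = 20:28 on May 28.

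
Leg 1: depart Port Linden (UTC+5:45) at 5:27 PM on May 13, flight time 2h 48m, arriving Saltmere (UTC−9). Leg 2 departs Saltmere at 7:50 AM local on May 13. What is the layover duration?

Convert departure to UTC: 5:27 PM − 5:45 = 11:42 AM UTC on May 13.
Add 2 hours and 48 minutes flight time → 2:30 PM UTC.
Saltmere is UTC−9:00, so local arrival = 2:30 PM − 9:00 = 5:30 AM on May 13.
Layover = 7:50 AM − 5:30 AM = 2 hours 20 minutes.

2 hours 20 minutes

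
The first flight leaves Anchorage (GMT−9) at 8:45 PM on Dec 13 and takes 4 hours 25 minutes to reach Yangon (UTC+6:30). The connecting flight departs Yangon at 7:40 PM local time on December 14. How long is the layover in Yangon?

3 hours

Convert departure to UTC: 8:45 PM + 9:00 = 5:45 AM UTC on Dec 14.
Add 4 hours and 25 minutes flight time → 10:10 AM UTC.
Yangon is UTC+6:30, so local arrival = 10:10 AM + 6:30 = 4:40 PM on Dec 14.
Layover = 7:40 PM − 4:40 PM = 3 hours.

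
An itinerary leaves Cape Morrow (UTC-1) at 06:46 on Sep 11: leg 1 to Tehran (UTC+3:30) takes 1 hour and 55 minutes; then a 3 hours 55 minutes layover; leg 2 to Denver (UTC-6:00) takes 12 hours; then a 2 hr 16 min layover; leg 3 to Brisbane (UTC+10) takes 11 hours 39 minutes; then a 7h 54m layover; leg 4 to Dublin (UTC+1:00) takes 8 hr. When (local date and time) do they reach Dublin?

08:25 on September 13

Convert departure to UTC: 06:46 + 1:00 = 07:46 UTC on Sep 11.
Add 1 hour and 55 minutes leg 1 → 09:41 UTC.
Add 3 hours and 55 minutes layover in Tehran → 13:36 UTC.
Add 12 hours leg 2 → 01:36 UTC (Sep 12).
Add 2 hours 16 minutes layover in Denver → 03:52 UTC.
Add 11 hours 39 minutes leg 3 → 15:31 UTC.
Add 7 hours 54 minutes layover in Brisbane → 23:25 UTC.
Add 8 hours leg 4 → 07:25 UTC (Sep 13).
Dublin is UTC+1:00, so local arrival = 07:25 + 1:00 = 08:25 on Sep 13.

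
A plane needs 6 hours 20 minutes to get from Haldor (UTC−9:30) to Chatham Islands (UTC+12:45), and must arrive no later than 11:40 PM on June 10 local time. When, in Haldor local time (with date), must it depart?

7:05 PM on June 9

Target arrival in UTC: 11:40 PM − 12:45 = 10:55 AM on Jun 10.
Subtract 6 hours and 20 minutes → departure 4:35 AM UTC on Jun 10.
Haldor is UTC−9:30: 4:35 AM − 9:30 = 7:05 PM on Jun 9.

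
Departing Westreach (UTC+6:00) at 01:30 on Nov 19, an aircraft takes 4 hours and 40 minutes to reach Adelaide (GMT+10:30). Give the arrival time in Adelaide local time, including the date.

Adelaide is 4:30 ahead of Westreach.
After 4 hours and 40 minutes it is 06:10 in Westreach.
Shift by the zone difference: 06:10 + 4:30 = 10:40 on Nov 19 in Adelaide.

10:40 on Nov 19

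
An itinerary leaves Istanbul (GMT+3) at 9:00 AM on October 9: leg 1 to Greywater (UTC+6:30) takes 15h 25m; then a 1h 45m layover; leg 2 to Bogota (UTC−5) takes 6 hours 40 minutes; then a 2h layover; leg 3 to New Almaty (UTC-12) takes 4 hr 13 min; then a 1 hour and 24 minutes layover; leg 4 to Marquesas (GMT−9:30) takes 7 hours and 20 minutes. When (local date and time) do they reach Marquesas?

Convert departure to UTC: 9:00 AM − 3:00 = 6:00 AM UTC on Oct 9.
Add 15 hours 25 minutes leg 1 → 9:25 PM UTC.
Add 1 hour 45 minutes layover in Greywater → 11:10 PM UTC.
Add 6 hours and 40 minutes leg 2 → 5:50 AM UTC (Oct 10).
Add 2 hours layover in Bogota → 7:50 AM UTC.
Add 4 hours and 13 minutes leg 3 → 12:03 PM UTC.
Add 1 hour and 24 minutes layover in New Almaty → 1:27 PM UTC.
Add 7 hours 20 minutes leg 4 → 8:47 PM UTC.
Marquesas is UTC−9:30, so local arrival = 8:47 PM − 9:30 = 11:17 AM on Oct 10.

11:17 AM on October 10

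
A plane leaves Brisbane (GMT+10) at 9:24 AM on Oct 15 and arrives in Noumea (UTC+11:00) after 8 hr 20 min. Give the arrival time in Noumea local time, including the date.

Convert departure to UTC: 9:24 AM − 10:00 = 11:24 PM UTC on Oct 14.
Add 8 hours 20 minutes travel time → 7:44 AM UTC (Oct 15).
Noumea is UTC+11:00, so local arrival = 7:44 AM + 11:00 = 6:44 PM on Oct 15.

6:44 PM on October 15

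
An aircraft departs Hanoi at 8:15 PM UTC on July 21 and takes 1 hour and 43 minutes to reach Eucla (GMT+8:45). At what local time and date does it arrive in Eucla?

6:43 AM on Jul 22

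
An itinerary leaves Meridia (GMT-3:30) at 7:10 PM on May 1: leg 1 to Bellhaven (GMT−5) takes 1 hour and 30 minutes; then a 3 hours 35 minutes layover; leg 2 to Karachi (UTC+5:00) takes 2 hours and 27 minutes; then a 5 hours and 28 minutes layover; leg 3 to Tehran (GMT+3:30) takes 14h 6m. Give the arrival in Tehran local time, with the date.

5:16 AM on May 3

Convert departure to UTC: 7:10 PM + 3:30 = 10:40 PM UTC on May 1.
Add 1 hour 30 minutes leg 1 → 12:10 AM UTC (May 2).
Add 3 hours and 35 minutes layover in Bellhaven → 3:45 AM UTC.
Add 2 hours and 27 minutes leg 2 → 6:12 AM UTC.
Add 5 hours and 28 minutes layover in Karachi → 11:40 AM UTC.
Add 14 hours 6 minutes leg 3 → 1:46 AM UTC (May 3).
Tehran is UTC+3:30, so local arrival = 1:46 AM + 3:30 = 5:16 AM on May 3.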